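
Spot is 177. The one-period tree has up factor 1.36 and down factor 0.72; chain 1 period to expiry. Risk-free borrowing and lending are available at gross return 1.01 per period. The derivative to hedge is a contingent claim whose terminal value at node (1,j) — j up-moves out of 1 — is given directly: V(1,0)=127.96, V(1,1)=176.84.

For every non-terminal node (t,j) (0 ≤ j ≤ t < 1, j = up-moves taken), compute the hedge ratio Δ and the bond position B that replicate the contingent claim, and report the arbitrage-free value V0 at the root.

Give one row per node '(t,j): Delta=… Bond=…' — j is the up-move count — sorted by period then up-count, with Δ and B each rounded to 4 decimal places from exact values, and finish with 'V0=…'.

Under the risk-neutral measure, an up-move has probability p* = (R−d)/(u−d) = 0.4531 and values discount at R = 1.01.
Terminal values V(1,·): V(1,0)=127.9600, V(1,1)=176.8400
Node (0,0) S=177.0000: V=(p*·176.8400+(1−p*)·127.9600)/1.01=148.6225; Δ=(176.8400−127.9600)/(240.7200−127.4400)=0.4315; B=V−Δ·S=72.2475
Root portfolio cost Δ·177+B reproduces V0=148.6225.

(0,0): Delta=0.4315 Bond=72.2475
V0=148.6225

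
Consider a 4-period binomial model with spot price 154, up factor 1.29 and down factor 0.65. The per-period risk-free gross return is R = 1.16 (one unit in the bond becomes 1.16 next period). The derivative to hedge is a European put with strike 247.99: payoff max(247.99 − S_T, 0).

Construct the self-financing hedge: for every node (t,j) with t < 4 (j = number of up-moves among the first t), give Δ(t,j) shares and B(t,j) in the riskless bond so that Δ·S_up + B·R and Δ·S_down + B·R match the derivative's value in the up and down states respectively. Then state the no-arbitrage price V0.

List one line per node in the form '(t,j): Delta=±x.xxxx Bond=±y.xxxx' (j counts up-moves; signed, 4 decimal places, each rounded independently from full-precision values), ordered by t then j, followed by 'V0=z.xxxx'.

No-arbitrage ⇒ martingale measure with p* = (R−d)/(u−d) = 0.7969.
Payoff layer (t=4): V(4,0)=220.5000, V(4,1)=193.4330, V(4,2)=139.7153, V(4,3)=33.1064, V(4,4)=0.0000
Node (3,0) S=42.2923: V=(p*·193.4330+(1−p*)·220.5000)/1.16=171.4922; Δ=(193.4330−220.5000)/(54.5570−27.4900)=-1.0000; B=V−Δ·S=213.7845
Node (3,1) S=83.9339: V=(p*·139.7153+(1−p*)·193.4330)/1.16=129.8506; Δ=(139.7153−193.4330)/(108.2747−54.5570)=-1.0000; B=V−Δ·S=213.7845
Node (3,2) S=166.5764: V=(p*·33.1064+(1−p*)·139.7153)/1.16=47.2081; Δ=(33.1064−139.7153)/(214.8836−108.2747)=-1.0000; B=V−Δ·S=213.7845
Node (3,3) S=330.5901: V=(p*·0.0000+(1−p*)·33.1064)/1.16=5.7972; Δ=(0.0000−33.1064)/(426.4612−214.8836)=-0.1565; B=V−Δ·S=57.5260
Node (2,0) S=65.0650: V=(p*·129.8506+(1−p*)·171.4922)/1.16=119.2320; Δ=(129.8506−171.4922)/(83.9339−42.2923)=-1.0000; B=V−Δ·S=184.2970
Node (2,1) S=129.1290: V=(p*·47.2081+(1−p*)·129.8506)/1.16=55.1680; Δ=(47.2081−129.8506)/(166.5764−83.9338)=-1.0000; B=V−Δ·S=184.2970
Node (2,2) S=256.2714: V=(p*·5.7972+(1−p*)·47.2081)/1.16=12.2489; Δ=(5.7972−47.2081)/(330.5901−166.5764)=-0.2525; B=V−Δ·S=76.9534
Node (1,0) S=100.1000: V=(p*·55.1680+(1−p*)·119.2320)/1.16=58.7767; Δ=(55.1680−119.2320)/(129.1290−65.0650)=-1.0000; B=V−Δ·S=158.8767
Node (1,1) S=198.6600: V=(p*·12.2489+(1−p*)·55.1680)/1.16=18.0749; Δ=(12.2489−55.1680)/(256.2714−129.1290)=-0.3376; B=V−Δ·S=85.1359
Node (0,0) S=154.0000: V=(p*·18.0749+(1−p*)·58.7767)/1.16=22.7090; Δ=(18.0749−58.7767)/(198.6600−100.1000)=-0.4130; B=V−Δ·S=86.3056
The time-0 hedge costs 22.7090, which is the no-arbitrage price.

(0,0): Delta=-0.4130 Bond=86.3056
(1,0): Delta=-1.0000 Bond=158.8767
(1,1): Delta=-0.3376 Bond=85.1359
(2,0): Delta=-1.0000 Bond=184.2970
(2,1): Delta=-1.0000 Bond=184.2970
(2,2): Delta=-0.2525 Bond=76.9534
(3,0): Delta=-1.0000 Bond=213.7845
(3,1): Delta=-1.0000 Bond=213.7845
(3,2): Delta=-1.0000 Bond=213.7845
(3,3): Delta=-0.1565 Bond=57.5260
V0=22.7090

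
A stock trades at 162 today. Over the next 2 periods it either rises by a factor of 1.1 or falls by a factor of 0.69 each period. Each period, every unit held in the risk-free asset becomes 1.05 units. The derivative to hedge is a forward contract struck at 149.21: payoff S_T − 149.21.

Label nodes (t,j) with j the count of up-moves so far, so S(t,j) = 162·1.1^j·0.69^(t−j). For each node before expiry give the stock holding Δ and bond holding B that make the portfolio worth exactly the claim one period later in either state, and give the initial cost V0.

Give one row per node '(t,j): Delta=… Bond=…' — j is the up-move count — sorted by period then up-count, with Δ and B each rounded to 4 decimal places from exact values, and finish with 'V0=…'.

(0,0): Delta=1.0000 Bond=-135.3379
(1,0): Delta=1.0000 Bond=-142.1048
(1,1): Delta=1.0000 Bond=-142.1048
V0=26.6621

Risk-neutral probability p* = (R−d)/(u−d) = (1.05−0.69)/(1.1−0.69) = 0.8780.
Terminal payoffs: V(2,0)=-72.0818, V(2,1)=-26.2520, V(2,2)=46.8100
Node (1,0) S=111.7800: V=(p*·-26.2520+(1−p*)·-72.0818)/1.05=-30.3248; Δ=(-26.2520−-72.0818)/(122.9580−77.1282)=1.0000; B=V−Δ·S=-142.1048
Node (1,1) S=178.2000: V=(p*·46.8100+(1−p*)·-26.2520)/1.05=36.0952; Δ=(46.8100−-26.2520)/(196.0200−122.9580)=1.0000; B=V−Δ·S=-142.1048
Node (0,0) S=162.0000: V=(p*·36.0952+(1−p*)·-30.3248)/1.05=26.6621; Δ=(36.0952−-30.3248)/(178.2000−111.7800)=1.0000; B=V−Δ·S=-135.3379
Self-financing check: at every node Δ·S+B equals the discounted successor values.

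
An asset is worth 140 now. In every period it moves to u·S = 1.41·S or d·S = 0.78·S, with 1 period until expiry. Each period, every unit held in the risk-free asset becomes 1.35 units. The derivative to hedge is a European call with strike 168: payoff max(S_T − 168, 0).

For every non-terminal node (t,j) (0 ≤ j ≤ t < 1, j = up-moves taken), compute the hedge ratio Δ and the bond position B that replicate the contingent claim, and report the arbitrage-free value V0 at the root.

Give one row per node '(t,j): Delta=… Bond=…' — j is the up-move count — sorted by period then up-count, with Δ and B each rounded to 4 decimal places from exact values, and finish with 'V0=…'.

Since d<R<u, set p* = (R−d)/(u−d) = 0.9048; price each node as the discounted p*-expectation of its children.
Payoff layer (t=1): V(1,0)=0.0000, V(1,1)=29.4000
(0,0): S=140.0000. Δ = (V_up−V_dn)/(S_up−S_dn) = (29.4000−0.0000)/(197.4000−109.2000) = 0.3333. V = [p*·29.4000 + (1−p*)·0.0000]/1.35 = 19.7037. B = V − Δ·S = -26.9630.
Check: Δ(0,0)·S0 + B(0,0) = 19.7037 = V0.

(0,0): Delta=0.3333 Bond=-26.9630
V0=19.7037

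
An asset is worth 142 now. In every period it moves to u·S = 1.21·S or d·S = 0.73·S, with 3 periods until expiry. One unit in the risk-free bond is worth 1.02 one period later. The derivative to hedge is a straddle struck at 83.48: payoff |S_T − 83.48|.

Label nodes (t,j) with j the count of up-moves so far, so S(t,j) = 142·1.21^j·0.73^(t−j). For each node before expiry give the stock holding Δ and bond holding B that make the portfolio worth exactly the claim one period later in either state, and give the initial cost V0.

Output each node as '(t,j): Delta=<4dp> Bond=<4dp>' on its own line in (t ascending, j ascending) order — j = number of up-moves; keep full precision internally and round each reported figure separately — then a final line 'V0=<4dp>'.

Risk-neutral probability p* = (R−d)/(u−d) = (1.02−0.73)/(1.21−0.73) = 0.6042.
Terminal values V(3,·): V(3,0)=28.2396, V(3,1)=8.0829, V(3,2)=68.2886, V(3,3)=168.0817
(2,0): S=75.6718. Δ = (V_up−V_dn)/(S_up−S_dn) = (8.0829−28.2396)/(91.5629−55.2404) = -0.5549. V = [p*·8.0829 + (1−p*)·28.2396]/1.02 = 15.7466. B = V − Δ·S = 57.7398.
(2,1): S=125.4286. Δ = (V_up−V_dn)/(S_up−S_dn) = (68.2886−8.0829)/(151.7686−91.5629) = 1.0000. V = [p*·68.2886 + (1−p*)·8.0829]/1.02 = 43.5855. B = V − Δ·S = -81.8431.
(2,2): S=207.9022. Δ = (V_up−V_dn)/(S_up−S_dn) = (168.0817−68.2886)/(251.5617−151.7686) = 1.0000. V = [p*·168.0817 + (1−p*)·68.2886]/1.02 = 126.0591. B = V − Δ·S = -81.8431.
(1,0): S=103.6600. Δ = (V_up−V_dn)/(S_up−S_dn) = (43.5855−15.7466)/(125.4286−75.6718) = 0.5595. V = [p*·43.5855 + (1−p*)·15.7466]/1.02 = 31.9274. B = V − Δ·S = -26.0702.
(1,1): S=171.8200. Δ = (V_up−V_dn)/(S_up−S_dn) = (126.0591−43.5855)/(207.9022−125.4286) = 1.0000. V = [p*·126.0591 + (1−p*)·43.5855]/1.02 = 91.5816. B = V − Δ·S = -80.2384.
(0,0): S=142.0000. Δ = (V_up−V_dn)/(S_up−S_dn) = (91.5816−31.9274)/(171.8200−103.6600) = 0.8752. V = [p*·91.5816 + (1−p*)·31.9274]/1.02 = 66.6358. B = V − Δ·S = -57.6439.
Each (Δ,B) replicates both successor values, so the strategy is self-financing and V0 is arbitrage-free.

(0,0): Delta=0.8752 Bond=-57.6439
(1,0): Delta=0.5595 Bond=-26.0702
(1,1): Delta=1.0000 Bond=-80.2384
(2,0): Delta=-0.5549 Bond=57.7398
(2,1): Delta=1.0000 Bond=-81.8431
(2,2): Delta=1.0000 Bond=-81.8431
V0=66.6358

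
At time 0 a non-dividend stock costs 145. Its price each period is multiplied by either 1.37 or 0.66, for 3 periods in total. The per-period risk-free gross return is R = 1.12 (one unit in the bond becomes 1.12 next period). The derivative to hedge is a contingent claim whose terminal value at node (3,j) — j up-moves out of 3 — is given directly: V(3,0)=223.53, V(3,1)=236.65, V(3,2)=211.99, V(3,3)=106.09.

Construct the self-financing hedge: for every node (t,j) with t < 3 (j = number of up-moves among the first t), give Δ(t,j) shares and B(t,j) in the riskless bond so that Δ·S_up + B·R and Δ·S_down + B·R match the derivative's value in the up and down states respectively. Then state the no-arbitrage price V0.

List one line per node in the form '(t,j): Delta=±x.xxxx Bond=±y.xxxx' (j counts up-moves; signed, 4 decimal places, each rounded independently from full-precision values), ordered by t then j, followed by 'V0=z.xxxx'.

(0,0): Delta=-0.4187 Bond=195.6975
(1,0): Delta=-0.1492 Bond=193.3894
(1,1): Delta=-0.4893 Bond=233.1985
(2,0): Delta=0.2926 Bond=188.6910
(2,1): Delta=-0.2649 Bond=231.7619
(2,2): Delta=-0.5481 Bond=277.1717
V0=134.9794

Risk-neutral probability p* = (R−d)/(u−d) = (1.12−0.66)/(1.37−0.66) = 0.6479.
Payoff layer (t=3): V(3,0)=223.5300, V(3,1)=236.6500, V(3,2)=211.9900, V(3,3)=106.0900
Node (2,0) S=63.1620: V=(p*·236.6500+(1−p*)·223.5300)/1.12=207.1699; Δ=(236.6500−223.5300)/(86.5319−41.6869)=0.2926; B=V−Δ·S=188.6910
Node (2,1) S=131.1090: V=(p*·211.9900+(1−p*)·236.6500)/1.12=197.0296; Δ=(211.9900−236.6500)/(179.6193−86.5319)=-0.2649; B=V−Δ·S=231.7619
Node (2,2) S=272.1505: V=(p*·106.0900+(1−p*)·211.9900)/1.12=128.0167; Δ=(106.0900−211.9900)/(372.8462−179.6193)=-0.5481; B=V−Δ·S=277.1717
Node (1,0) S=95.7000: V=(p*·197.0296+(1−p*)·207.1699)/1.12=179.1072; Δ=(197.0296−207.1699)/(131.1090−63.1620)=-0.1492; B=V−Δ·S=193.3894
Node (1,1) S=198.6500: V=(p*·128.0167+(1−p*)·197.0296)/1.12=135.9973; Δ=(128.0167−197.0296)/(272.1505−131.1090)=-0.4893; B=V−Δ·S=233.1985
Node (0,0) S=145.0000: V=(p*·135.9973+(1−p*)·179.1072)/1.12=134.9794; Δ=(135.9973−179.1072)/(198.6500−95.7000)=-0.4187; B=V−Δ·S=195.6975
The time-0 hedge costs 134.9794, which is the no-arbitrage price.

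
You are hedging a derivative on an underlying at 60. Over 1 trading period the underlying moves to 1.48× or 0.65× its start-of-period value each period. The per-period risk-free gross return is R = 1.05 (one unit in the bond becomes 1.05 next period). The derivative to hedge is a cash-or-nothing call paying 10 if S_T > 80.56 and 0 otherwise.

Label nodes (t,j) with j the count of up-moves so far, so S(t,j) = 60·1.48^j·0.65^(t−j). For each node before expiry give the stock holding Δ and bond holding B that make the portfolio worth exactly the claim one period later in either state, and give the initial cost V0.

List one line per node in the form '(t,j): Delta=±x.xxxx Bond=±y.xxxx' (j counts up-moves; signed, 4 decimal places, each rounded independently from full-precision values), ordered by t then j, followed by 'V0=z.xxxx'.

Since d<R<u, set p* = (R−d)/(u−d) = 0.4819; price each node as the discounted p*-expectation of its children.
Terminal values V(1,·): V(1,0)=0.0000, V(1,1)=10.0000
  t=0,j=0: stock 60.0000 → up 88.8000 (V=10.0000), down 39.0000 (V=0.0000). Price 4.5898; hedge Δ=0.2008, bond B=-7.4584.
Self-financing check: at every node Δ·S+B equals the discounted successor values.

(0,0): Delta=0.2008 Bond=-7.4584
V0=4.5898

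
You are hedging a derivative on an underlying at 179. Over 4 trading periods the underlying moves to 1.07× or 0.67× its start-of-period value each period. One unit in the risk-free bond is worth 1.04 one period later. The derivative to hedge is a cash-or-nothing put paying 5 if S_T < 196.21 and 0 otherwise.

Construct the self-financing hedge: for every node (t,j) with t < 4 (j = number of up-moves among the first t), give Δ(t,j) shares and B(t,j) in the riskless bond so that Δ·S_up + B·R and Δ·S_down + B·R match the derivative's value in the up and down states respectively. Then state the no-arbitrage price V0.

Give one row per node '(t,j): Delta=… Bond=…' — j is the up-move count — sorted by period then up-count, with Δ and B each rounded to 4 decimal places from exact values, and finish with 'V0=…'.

Under the risk-neutral measure, an up-move has probability p* = (R−d)/(u−d) = 0.9250 and values discount at R = 1.04.
At expiry t=4: V(4,0)=5.0000, V(4,1)=5.0000, V(4,2)=5.0000, V(4,3)=5.0000, V(4,4)=0.0000
  t=3,j=0: stock 53.8366 → up 57.6051 (V=5.0000), down 36.0705 (V=5.0000). Price 4.8077; hedge Δ=0.0000, bond B=4.8077.
  t=3,j=1: stock 85.9778 → up 91.9963 (V=5.0000), down 57.6051 (V=5.0000). Price 4.8077; hedge Δ=0.0000, bond B=4.8077.
  t=3,j=2: stock 137.3079 → up 146.9194 (V=5.0000), down 91.9963 (V=5.0000). Price 4.8077; hedge Δ=0.0000, bond B=4.8077.
  t=3,j=3: stock 219.2827 → up 234.6325 (V=0.0000), down 146.9194 (V=5.0000). Price 0.3606; hedge Δ=-0.0570, bond B=12.8606.
  t=2,j=0: stock 80.3531 → up 85.9778 (V=4.8077), down 53.8366 (V=4.8077). Price 4.6228; hedge Δ=0.0000, bond B=4.6228.
  t=2,j=1: stock 128.3251 → up 137.3079 (V=4.8077), down 85.9778 (V=4.8077). Price 4.6228; hedge Δ=0.0000, bond B=4.6228.
  t=2,j=2: stock 204.9371 → up 219.2827 (V=0.3606), down 137.3079 (V=4.8077). Price 0.6674; hedge Δ=-0.0542, bond B=11.7852.
  t=1,j=0: stock 119.9300 → up 128.3251 (V=4.6228), down 80.3531 (V=4.6228). Price 4.4450; hedge Δ=0.0000, bond B=4.4450.
  t=1,j=1: stock 191.5300 → up 204.9371 (V=0.6674), down 128.3251 (V=4.6228). Price 0.9270; hedge Δ=-0.0516, bond B=10.8154.
  t=0,j=0: stock 179.0000 → up 191.5300 (V=0.9270), down 119.9300 (V=4.4450). Price 1.1450; hedge Δ=-0.0491, bond B=9.9400.
Self-financing check: at every node Δ·S+B equals the discounted successor values.

(0,0): Delta=-0.0491 Bond=9.9400
(1,0): Delta=0.0000 Bond=4.4450
(1,1): Delta=-0.0516 Bond=10.8154
(2,0): Delta=0.0000 Bond=4.6228
(2,1): Delta=0.0000 Bond=4.6228
(2,2): Delta=-0.0542 Bond=11.7852
(3,0): Delta=0.0000 Bond=4.8077
(3,1): Delta=0.0000 Bond=4.8077
(3,2): Delta=0.0000 Bond=4.8077
(3,3): Delta=-0.0570 Bond=12.8606
V0=1.1450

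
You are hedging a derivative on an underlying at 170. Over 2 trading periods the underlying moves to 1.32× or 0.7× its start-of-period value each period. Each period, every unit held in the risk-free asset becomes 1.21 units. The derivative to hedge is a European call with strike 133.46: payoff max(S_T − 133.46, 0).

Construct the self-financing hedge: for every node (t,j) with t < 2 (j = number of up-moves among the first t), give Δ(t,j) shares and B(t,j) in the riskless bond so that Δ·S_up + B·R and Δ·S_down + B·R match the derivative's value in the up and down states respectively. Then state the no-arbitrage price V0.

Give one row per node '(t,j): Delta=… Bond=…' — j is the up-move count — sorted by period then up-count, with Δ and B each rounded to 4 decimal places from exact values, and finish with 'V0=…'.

Since d<R<u, set p* = (R−d)/(u−d) = 0.8226; price each node as the discounted p*-expectation of its children.
Payoff layer (t=2): V(2,0)=0.0000, V(2,1)=23.6200, V(2,2)=162.7480
  t=1,j=0: stock 119.0000 → up 157.0800 (V=23.6200), down 83.3000 (V=0.0000). Price 16.0573; hedge Δ=0.3201, bond B=-22.0395.
  t=1,j=1: stock 224.4000 → up 296.2080 (V=162.7480), down 157.0800 (V=23.6200). Price 114.1025; hedge Δ=1.0000, bond B=-110.2975.
  t=0,j=0: stock 170.0000 → up 224.4000 (V=114.1025), down 119.0000 (V=16.0573). Price 79.9234; hedge Δ=0.9302, bond B=-78.2139.
Self-financing check: at every node Δ·S+B equals the discounted successor values.

(0,0): Delta=0.9302 Bond=-78.2139
(1,0): Delta=0.3201 Bond=-22.0395
(1,1): Delta=1.0000 Bond=-110.2975
V0=79.9234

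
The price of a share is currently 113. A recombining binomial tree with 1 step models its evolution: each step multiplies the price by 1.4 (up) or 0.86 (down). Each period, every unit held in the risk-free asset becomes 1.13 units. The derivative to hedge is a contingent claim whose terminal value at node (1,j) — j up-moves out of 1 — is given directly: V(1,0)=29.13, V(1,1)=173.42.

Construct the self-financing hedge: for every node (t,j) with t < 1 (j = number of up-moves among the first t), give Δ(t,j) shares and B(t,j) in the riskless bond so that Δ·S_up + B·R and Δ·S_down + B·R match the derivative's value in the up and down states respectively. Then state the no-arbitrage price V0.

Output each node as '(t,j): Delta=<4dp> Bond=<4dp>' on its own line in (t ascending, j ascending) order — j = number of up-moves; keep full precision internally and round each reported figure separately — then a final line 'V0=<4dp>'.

(0,0): Delta=2.3646 Bond=-177.5798
V0=89.6239

Risk-neutral probability p* = (R−d)/(u−d) = (1.13−0.86)/(1.4−0.86) = 0.5000.
Payoff layer (t=1): V(1,0)=29.1300, V(1,1)=173.4200
  t=0,j=0: stock 113.0000 → up 158.2000 (V=173.4200), down 97.1800 (V=29.1300). Price 89.6239; hedge Δ=2.3646, bond B=-177.5798.
The time-0 hedge costs 89.6239, which is the no-arbitrage price.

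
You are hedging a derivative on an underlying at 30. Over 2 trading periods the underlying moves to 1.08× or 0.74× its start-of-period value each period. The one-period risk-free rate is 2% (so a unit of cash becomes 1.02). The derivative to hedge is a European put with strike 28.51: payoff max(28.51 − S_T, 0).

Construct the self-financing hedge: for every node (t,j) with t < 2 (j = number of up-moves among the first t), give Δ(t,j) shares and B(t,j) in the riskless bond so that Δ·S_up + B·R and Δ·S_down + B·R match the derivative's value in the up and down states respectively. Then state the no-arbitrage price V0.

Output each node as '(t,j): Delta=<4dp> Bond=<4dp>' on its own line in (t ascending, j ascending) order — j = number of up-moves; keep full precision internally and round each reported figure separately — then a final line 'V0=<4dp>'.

Under the risk-neutral measure, an up-move has probability p* = (R−d)/(u−d) = 0.8235 and values discount at R = 1.02.
Terminal payoffs: V(2,0)=12.0820, V(2,1)=4.5340, V(2,2)=0.0000
  t=1,j=0: stock 22.2000 → up 23.9760 (V=4.5340), down 16.4280 (V=12.0820). Price 5.7510; hedge Δ=-1.0000, bond B=27.9510.
  t=1,j=1: stock 32.4000 → up 34.9920 (V=0.0000), down 23.9760 (V=4.5340). Price 0.7844; hedge Δ=-0.4116, bond B=14.1197.
  t=0,j=0: stock 30.0000 → up 32.4000 (V=0.7844), down 22.2000 (V=5.7510). Price 1.6283; hedge Δ=-0.4869, bond B=16.2358.
Each (Δ,B) replicates both successor values, so the strategy is self-financing and V0 is arbitrage-free.

(0,0): Delta=-0.4869 Bond=16.2358
(1,0): Delta=-1.0000 Bond=27.9510
(1,1): Delta=-0.4116 Bond=14.1197
V0=1.6283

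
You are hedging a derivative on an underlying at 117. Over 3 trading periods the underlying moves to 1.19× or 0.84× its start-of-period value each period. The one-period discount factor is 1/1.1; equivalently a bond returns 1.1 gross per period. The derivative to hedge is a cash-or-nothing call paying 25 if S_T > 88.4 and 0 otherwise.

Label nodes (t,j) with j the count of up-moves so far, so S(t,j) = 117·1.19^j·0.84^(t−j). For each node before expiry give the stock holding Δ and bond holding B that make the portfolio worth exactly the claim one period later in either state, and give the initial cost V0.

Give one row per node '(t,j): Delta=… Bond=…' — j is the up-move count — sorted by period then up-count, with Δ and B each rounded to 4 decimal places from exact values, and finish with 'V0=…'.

(0,0): Delta=0.0334 Bond=14.5602
(1,0): Delta=0.1699 Bond=2.5974
(1,1): Delta=0.0000 Bond=20.6612
(2,0): Delta=0.8652 Bond=-54.5455
(2,1): Delta=0.0000 Bond=22.7273
(2,2): Delta=0.0000 Bond=22.7273
V0=18.4635

The replicating-portfolio and risk-neutral prices coincide; use p* = (1.1−0.84)/(1.19−0.84) = 0.7429 for the latter.
Terminal values V(3,·): V(3,0)=0.0000, V(3,1)=25.0000, V(3,2)=25.0000, V(3,3)=25.0000
Node (2,0) S=82.5552: V=(p*·25.0000+(1−p*)·0.0000)/1.1=16.8831; Δ=(25.0000−0.0000)/(98.2407−69.3464)=0.8652; B=V−Δ·S=-54.5455
Node (2,1) S=116.9532: V=(p*·25.0000+(1−p*)·25.0000)/1.1=22.7273; Δ=(25.0000−25.0000)/(139.1743−98.2407)=0.0000; B=V−Δ·S=22.7273
Node (2,2) S=165.6837: V=(p*·25.0000+(1−p*)·25.0000)/1.1=22.7273; Δ=(25.0000−25.0000)/(197.1636−139.1743)=0.0000; B=V−Δ·S=22.7273
Node (1,0) S=98.2800: V=(p*·22.7273+(1−p*)·16.8831)/1.1=19.2950; Δ=(22.7273−16.8831)/(116.9532−82.5552)=0.1699; B=V−Δ·S=2.5974
Node (1,1) S=139.2300: V=(p*·22.7273+(1−p*)·22.7273)/1.1=20.6612; Δ=(22.7273−22.7273)/(165.6837−116.9532)=0.0000; B=V−Δ·S=20.6612
Node (0,0) S=117.0000: V=(p*·20.6612+(1−p*)·19.2950)/1.1=18.4635; Δ=(20.6612−19.2950)/(139.2300−98.2800)=0.0334; B=V−Δ·S=14.5602
Check: Δ(0,0)·S0 + B(0,0) = 18.4635 = V0.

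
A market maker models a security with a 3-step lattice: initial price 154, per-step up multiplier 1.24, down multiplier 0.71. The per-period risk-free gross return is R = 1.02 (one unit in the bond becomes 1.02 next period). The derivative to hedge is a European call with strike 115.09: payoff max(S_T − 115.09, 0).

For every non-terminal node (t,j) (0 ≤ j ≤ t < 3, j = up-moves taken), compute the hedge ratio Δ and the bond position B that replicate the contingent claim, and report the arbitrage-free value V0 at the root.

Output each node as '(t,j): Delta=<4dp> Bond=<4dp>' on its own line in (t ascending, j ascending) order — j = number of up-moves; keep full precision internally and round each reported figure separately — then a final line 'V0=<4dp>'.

(0,0): Delta=0.8089 Bond=-69.6099
(1,0): Delta=0.5248 Bond=-39.9392
(1,1): Delta=0.9243 Bond=-93.0467
(2,0): Delta=0.0000 Bond=0.0000
(2,1): Delta=0.7380 Bond=-69.6488
(2,2): Delta=1.0000 Bond=-112.8333
V0=54.9540

No-arbitrage ⇒ martingale measure with p* = (R−d)/(u−d) = 0.5849.
Terminal payoffs: V(3,0)=0.0000, V(3,1)=0.0000, V(3,2)=53.0312, V(3,3)=178.5301
  t=2,j=0: stock 77.6314 → up 96.2629 (V=0.0000), down 55.1183 (V=0.0000). Price 0.0000; hedge Δ=0.0000, bond B=0.0000.
  t=2,j=1: stock 135.5816 → up 168.1212 (V=53.0312), down 96.2629 (V=0.0000). Price 30.4100; hedge Δ=0.7380, bond B=-69.6488.
  t=2,j=2: stock 236.7904 → up 293.6201 (V=178.5301), down 168.1212 (V=53.0312). Price 123.9571; hedge Δ=1.0000, bond B=-112.8333.
  t=1,j=0: stock 109.3400 → up 135.5816 (V=30.4100), down 77.6314 (V=0.0000). Price 17.4382; hedge Δ=0.5248, bond B=-39.9392.
  t=1,j=1: stock 190.9600 → up 236.7904 (V=123.9571), down 135.5816 (V=30.4100). Price 83.4571; hedge Δ=0.9243, bond B=-93.0467.
  t=0,j=0: stock 154.0000 → up 190.9600 (V=83.4571), down 109.3400 (V=17.4382). Price 54.9540; hedge Δ=0.8089, bond B=-69.6099.
Each (Δ,B) replicates both successor values, so the strategy is self-financing and V0 is arbitrage-free.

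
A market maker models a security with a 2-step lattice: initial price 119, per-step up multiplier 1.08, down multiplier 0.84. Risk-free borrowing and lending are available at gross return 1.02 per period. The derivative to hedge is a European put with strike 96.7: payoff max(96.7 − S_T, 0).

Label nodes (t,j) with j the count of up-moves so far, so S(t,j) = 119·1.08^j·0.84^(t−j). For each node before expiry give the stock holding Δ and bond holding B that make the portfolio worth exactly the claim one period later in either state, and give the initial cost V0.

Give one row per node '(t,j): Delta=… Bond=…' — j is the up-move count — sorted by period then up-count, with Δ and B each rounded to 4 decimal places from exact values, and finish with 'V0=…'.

Since d<R<u, set p* = (R−d)/(u−d) = 0.7500; price each node as the discounted p*-expectation of its children.
At expiry t=2: V(2,0)=12.7336, V(2,1)=0.0000, V(2,2)=0.0000
Node (1,0) S=99.9600: V=(p*·0.0000+(1−p*)·12.7336)/1.02=3.1210; Δ=(0.0000−12.7336)/(107.9568−83.9664)=-0.5308; B=V−Δ·S=56.1776
Node (1,1) S=128.5200: V=(p*·0.0000+(1−p*)·0.0000)/1.02=0.0000; Δ=(0.0000−0.0000)/(138.8016−107.9568)=0.0000; B=V−Δ·S=0.0000
Node (0,0) S=119.0000: V=(p*·0.0000+(1−p*)·3.1210)/1.02=0.7649; Δ=(0.0000−3.1210)/(128.5200−99.9600)=-0.1093; B=V−Δ·S=13.7690
Each (Δ,B) replicates both successor values, so the strategy is self-financing and V0 is arbitrage-free.

(0,0): Delta=-0.1093 Bond=13.7690
(1,0): Delta=-0.5308 Bond=56.1776
(1,1): Delta=0.0000 Bond=0.0000
V0=0.7649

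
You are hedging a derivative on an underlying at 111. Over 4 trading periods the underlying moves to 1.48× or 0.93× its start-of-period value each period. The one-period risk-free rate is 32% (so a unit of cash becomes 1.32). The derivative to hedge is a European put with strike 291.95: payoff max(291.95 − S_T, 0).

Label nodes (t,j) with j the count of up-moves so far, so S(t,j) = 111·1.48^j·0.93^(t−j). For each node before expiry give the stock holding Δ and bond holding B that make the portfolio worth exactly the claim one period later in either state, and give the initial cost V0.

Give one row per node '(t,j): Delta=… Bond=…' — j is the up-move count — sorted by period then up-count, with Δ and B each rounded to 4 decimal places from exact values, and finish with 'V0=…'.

The replicating-portfolio and risk-neutral prices coincide; use p* = (1.32−0.93)/(1.48−0.93) = 0.7091 for the latter.
Terminal values V(4,·): V(4,0)=208.9162, V(4,1)=159.8102, V(4,2)=81.6631, V(4,3)=0.0000, V(4,4)=0.0000
  t=3,j=0: stock 89.2836 → up 132.1398 (V=159.8102), down 83.0338 (V=208.9162). Price 131.8906; hedge Δ=-1.0000, bond B=221.1742.
  t=3,j=1: stock 142.0858 → up 210.2869 (V=81.6631), down 132.1398 (V=159.8102). Price 79.0885; hedge Δ=-1.0000, bond B=221.1742.
  t=3,j=2: stock 226.1150 → up 334.6502 (V=0.0000), down 210.2869 (V=81.6631). Price 17.9974; hedge Δ=-0.6566, bond B=166.4757.
  t=3,j=3: stock 359.8389 → up 532.5616 (V=0.0000), down 334.6502 (V=0.0000). Price 0.0000; hedge Δ=0.0000, bond B=0.0000.
  t=2,j=0: stock 96.0039 → up 142.0858 (V=79.0885), down 89.2836 (V=131.8906). Price 71.5523; hedge Δ=-1.0000, bond B=167.5562.
  t=2,j=1: stock 152.7804 → up 226.1150 (V=17.9974), down 142.0858 (V=79.0885). Price 27.0980; hedge Δ=-0.7270, bond B=138.1727.
  t=2,j=2: stock 243.1344 → up 359.8389 (V=0.0000), down 226.1150 (V=17.9974). Price 3.9664; hedge Δ=-0.1346, bond B=36.6888.
  t=1,j=0: stock 103.2300 → up 152.7804 (V=27.0980), down 96.0039 (V=71.5523). Price 30.3259; hedge Δ=-0.7830, bond B=111.1520.
  t=1,j=1: stock 164.2800 → up 243.1344 (V=3.9664), down 152.7804 (V=27.0980). Price 8.1027; hedge Δ=-0.2560, bond B=50.1602.
  t=0,j=0: stock 111.0000 → up 164.2800 (V=8.1027), down 103.2300 (V=30.3259). Price 11.0361; hedge Δ=-0.3640, bond B=51.4419.
Each (Δ,B) replicates both successor values, so the strategy is self-financing and V0 is arbitrage-free.

(0,0): Delta=-0.3640 Bond=51.4419
(1,0): Delta=-0.7830 Bond=111.1520
(1,1): Delta=-0.2560 Bond=50.1602
(2,0): Delta=-1.0000 Bond=167.5562
(2,1): Delta=-0.7270 Bond=138.1727
(2,2): Delta=-0.1346 Bond=36.6888
(3,0): Delta=-1.0000 Bond=221.1742
(3,1): Delta=-1.0000 Bond=221.1742
(3,2): Delta=-0.6566 Bond=166.4757
(3,3): Delta=0.0000 Bond=0.0000
V0=11.0361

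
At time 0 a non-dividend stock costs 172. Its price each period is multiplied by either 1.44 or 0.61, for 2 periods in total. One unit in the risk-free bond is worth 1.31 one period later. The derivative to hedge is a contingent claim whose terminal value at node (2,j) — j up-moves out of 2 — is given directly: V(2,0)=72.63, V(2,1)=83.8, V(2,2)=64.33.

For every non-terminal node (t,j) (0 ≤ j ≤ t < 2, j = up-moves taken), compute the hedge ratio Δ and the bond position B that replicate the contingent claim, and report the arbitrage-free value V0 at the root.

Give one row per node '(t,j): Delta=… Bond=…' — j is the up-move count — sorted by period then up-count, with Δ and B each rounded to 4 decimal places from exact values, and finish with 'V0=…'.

Risk-neutral probability p* = (R−d)/(u−d) = (1.31−0.61)/(1.44−0.61) = 0.8434.
Terminal payoffs: V(2,0)=72.6300, V(2,1)=83.8000, V(2,2)=64.3300
(1,0): S=104.9200. Δ = (V_up−V_dn)/(S_up−S_dn) = (83.8000−72.6300)/(151.0848−64.0012) = 0.1283. V = [p*·83.8000 + (1−p*)·72.6300]/1.31 = 62.6340. B = V − Δ·S = 49.1761.
(1,1): S=247.6800. Δ = (V_up−V_dn)/(S_up−S_dn) = (64.3300−83.8000)/(356.6592−151.0848) = -0.0947. V = [p*·64.3300 + (1−p*)·83.8000]/1.31 = 51.4347. B = V − Δ·S = 74.8926.
(0,0): S=172.0000. Δ = (V_up−V_dn)/(S_up−S_dn) = (51.4347−62.6340)/(247.6800−104.9200) = -0.0784. V = [p*·51.4347 + (1−p*)·62.6340]/1.31 = 40.6022. B = V − Δ·S = 54.0952.
Check: Δ(0,0)·S0 + B(0,0) = 40.6022 = V0.

(0,0): Delta=-0.0784 Bond=54.0952
(1,0): Delta=0.1283 Bond=49.1761
(1,1): Delta=-0.0947 Bond=74.8926
V0=40.6022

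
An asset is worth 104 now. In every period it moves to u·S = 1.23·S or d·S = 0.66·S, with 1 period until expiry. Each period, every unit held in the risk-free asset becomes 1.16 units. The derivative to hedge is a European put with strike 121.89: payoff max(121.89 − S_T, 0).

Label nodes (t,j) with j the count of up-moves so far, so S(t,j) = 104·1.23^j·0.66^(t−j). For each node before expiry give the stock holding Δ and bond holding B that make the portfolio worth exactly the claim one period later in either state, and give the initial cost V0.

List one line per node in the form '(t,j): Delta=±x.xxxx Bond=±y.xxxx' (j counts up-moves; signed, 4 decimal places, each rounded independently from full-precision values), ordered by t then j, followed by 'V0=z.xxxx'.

The replicating-portfolio and risk-neutral prices coincide; use p* = (1.16−0.66)/(1.23−0.66) = 0.8772 for the latter.
Terminal values V(1,·): V(1,0)=53.2500, V(1,1)=0.0000
Node (0,0) S=104.0000: V=(p*·0.0000+(1−p*)·53.2500)/1.16=5.6375; Δ=(0.0000−53.2500)/(127.9200−68.6400)=-0.8983; B=V−Δ·S=99.0585
Self-financing check: at every node Δ·S+B equals the discounted successor values.

(0,0): Delta=-0.8983 Bond=99.0585
V0=5.6375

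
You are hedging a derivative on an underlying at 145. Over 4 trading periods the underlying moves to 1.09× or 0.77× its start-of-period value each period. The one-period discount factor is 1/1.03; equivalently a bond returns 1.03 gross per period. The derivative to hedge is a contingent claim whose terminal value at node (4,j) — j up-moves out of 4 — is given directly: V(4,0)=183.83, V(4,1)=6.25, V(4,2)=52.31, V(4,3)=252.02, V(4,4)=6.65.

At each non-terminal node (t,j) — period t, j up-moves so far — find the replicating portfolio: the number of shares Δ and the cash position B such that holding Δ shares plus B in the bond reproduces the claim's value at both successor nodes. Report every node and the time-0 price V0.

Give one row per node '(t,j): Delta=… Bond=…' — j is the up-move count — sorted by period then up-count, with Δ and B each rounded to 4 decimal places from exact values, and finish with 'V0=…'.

Under the risk-neutral measure, an up-move has probability p* = (R−d)/(u−d) = 0.8125 and values discount at R = 1.03.
Payoff layer (t=4): V(4,0)=183.8300, V(4,1)=6.2500, V(4,2)=52.3100, V(4,3)=252.0200, V(4,4)=6.6500
  t=3,j=0: stock 66.1973 → up 72.1550 (V=6.2500), down 50.9719 (V=183.8300). Price 38.3944; hedge Δ=-8.3831, bond B=593.3319.
  t=3,j=1: stock 93.7078 → up 102.1416 (V=52.3100), down 72.1550 (V=6.2500). Price 42.4017; hedge Δ=1.5360, bond B=-101.5358.
  t=3,j=2: stock 132.6514 → up 144.5900 (V=252.0200), down 102.1416 (V=52.3100). Price 208.3246; hedge Δ=4.7048, bond B=-415.7691.
  t=3,j=3: stock 187.7792 → up 204.6793 (V=6.6500), down 144.5900 (V=252.0200). Price 51.1232; hedge Δ=-4.0834, bond B=817.9044.
  t=2,j=0: stock 85.9705 → up 93.7078 (V=42.4017), down 66.1973 (V=38.3944). Price 40.4372; hedge Δ=0.1457, bond B=27.9145.
  t=2,j=1: stock 121.6985 → up 132.6514 (V=208.3246), down 93.7078 (V=42.4017). Price 172.0525; hedge Δ=4.2606, bond B=-346.4567.
  t=2,j=2: stock 172.2745 → up 187.7792 (V=51.1232), down 132.6514 (V=208.3246). Price 78.2509; hedge Δ=-2.8516, bond B=569.5055.
  t=1,j=0: stock 111.6500 → up 121.6985 (V=172.0525), down 85.9705 (V=40.4372). Price 143.0822; hedge Δ=3.6838, bond B=-268.2156.
  t=1,j=1: stock 158.0500 → up 172.2745 (V=78.2509), down 121.6985 (V=172.0525). Price 93.0473; hedge Δ=-1.8547, bond B=386.1773.
  t=0,j=0: stock 145.0000 → up 158.0500 (V=93.0473), down 111.6500 (V=143.0822). Price 99.4455; hedge Δ=-1.0783, bond B=255.8045.
Self-financing check: at every node Δ·S+B equals the discounted successor values.

(0,0): Delta=-1.0783 Bond=255.8045
(1,0): Delta=3.6838 Bond=-268.2156
(1,1): Delta=-1.8547 Bond=386.1773
(2,0): Delta=0.1457 Bond=27.9145
(2,1): Delta=4.2606 Bond=-346.4567
(2,2): Delta=-2.8516 Bond=569.5055
(3,0): Delta=-8.3831 Bond=593.3319
(3,1): Delta=1.5360 Bond=-101.5358
(3,2): Delta=4.7048 Bond=-415.7691
(3,3): Delta=-4.0834 Bond=817.9044
V0=99.4455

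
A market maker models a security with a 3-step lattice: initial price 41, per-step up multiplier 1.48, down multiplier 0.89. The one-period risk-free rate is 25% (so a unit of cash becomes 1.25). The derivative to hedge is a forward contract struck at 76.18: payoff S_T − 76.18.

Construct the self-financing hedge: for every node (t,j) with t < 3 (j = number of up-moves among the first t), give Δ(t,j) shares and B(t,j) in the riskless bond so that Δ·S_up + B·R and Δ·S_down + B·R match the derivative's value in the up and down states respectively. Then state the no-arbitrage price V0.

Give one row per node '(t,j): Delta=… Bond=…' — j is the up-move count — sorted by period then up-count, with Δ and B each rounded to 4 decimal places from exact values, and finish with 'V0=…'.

(0,0): Delta=1.0000 Bond=-39.0042
(1,0): Delta=1.0000 Bond=-48.7552
(1,1): Delta=1.0000 Bond=-48.7552
(2,0): Delta=1.0000 Bond=-60.9440
(2,1): Delta=1.0000 Bond=-60.9440
(2,2): Delta=1.0000 Bond=-60.9440
V0=1.9958

Risk-neutral probability p* = (R−d)/(u−d) = (1.25−0.89)/(1.48−0.89) = 0.6102.
At expiry t=3: V(3,0)=-47.2763, V(3,1)=-28.1154, V(3,2)=3.7477, V(3,3)=56.7335
Node (2,0) S=32.4761: V=(p*·-28.1154+(1−p*)·-47.2763)/1.25=-28.4679; Δ=(-28.1154−-47.2763)/(48.0646−28.9037)=1.0000; B=V−Δ·S=-60.9440
Node (2,1) S=54.0052: V=(p*·3.7477+(1−p*)·-28.1154)/1.25=-6.9388; Δ=(3.7477−-28.1154)/(79.9277−48.0646)=1.0000; B=V−Δ·S=-60.9440
Node (2,2) S=89.8064: V=(p*·56.7335+(1−p*)·3.7477)/1.25=28.8624; Δ=(56.7335−3.7477)/(132.9135−79.9277)=1.0000; B=V−Δ·S=-60.9440
Node (1,0) S=36.4900: V=(p*·-6.9388+(1−p*)·-28.4679)/1.25=-12.2652; Δ=(-6.9388−-28.4679)/(54.0052−32.4761)=1.0000; B=V−Δ·S=-48.7552
Node (1,1) S=60.6800: V=(p*·28.8624+(1−p*)·-6.9388)/1.25=11.9248; Δ=(28.8624−-6.9388)/(89.8064−54.0052)=1.0000; B=V−Δ·S=-48.7552
Node (0,0) S=41.0000: V=(p*·11.9248+(1−p*)·-12.2652)/1.25=1.9958; Δ=(11.9248−-12.2652)/(60.6800−36.4900)=1.0000; B=V−Δ·S=-39.0042
The time-0 hedge costs 1.9958, which is the no-arbitrage price.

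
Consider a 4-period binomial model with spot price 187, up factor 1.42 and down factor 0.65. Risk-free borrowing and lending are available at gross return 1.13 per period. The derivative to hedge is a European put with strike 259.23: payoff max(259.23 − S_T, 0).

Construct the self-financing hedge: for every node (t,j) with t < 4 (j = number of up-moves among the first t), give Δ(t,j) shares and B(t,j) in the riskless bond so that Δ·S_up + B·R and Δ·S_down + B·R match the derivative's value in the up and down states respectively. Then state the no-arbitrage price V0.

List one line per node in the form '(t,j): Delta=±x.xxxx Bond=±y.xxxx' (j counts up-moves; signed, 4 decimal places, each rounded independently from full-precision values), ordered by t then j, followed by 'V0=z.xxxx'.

No-arbitrage ⇒ martingale measure with p* = (R−d)/(u−d) = 0.6234.
Terminal values V(4,·): V(4,0)=225.8493, V(4,1)=186.3061, V(4,2)=99.9193, V(4,3)=0.0000, V(4,4)=0.0000
(3,0): S=51.3549. Δ = (V_up−V_dn)/(S_up−S_dn) = (186.3061−225.8493)/(72.9239−33.3807) = -1.0000. V = [p*·186.3061 + (1−p*)·225.8493]/1.13 = 178.0522. B = V − Δ·S = 229.4071.
(3,1): S=112.1906. Δ = (V_up−V_dn)/(S_up−S_dn) = (99.9193−186.3061)/(159.3107−72.9239) = -1.0000. V = [p*·99.9193 + (1−p*)·186.3061]/1.13 = 117.2164. B = V − Δ·S = 229.4071.
(3,2): S=245.0934. Δ = (V_up−V_dn)/(S_up−S_dn) = (0.0000−99.9193)/(348.0327−159.3107) = -0.5295. V = [p*·0.0000 + (1−p*)·99.9193]/1.13 = 33.3026. B = V − Δ·S = 163.0679.
(3,3): S=535.4349. Δ = (V_up−V_dn)/(S_up−S_dn) = (0.0000−0.0000)/(760.3175−348.0327) = 0.0000. V = [p*·0.0000 + (1−p*)·0.0000]/1.13 = 0.0000. B = V − Δ·S = 0.0000.
(2,0): S=79.0075. Δ = (V_up−V_dn)/(S_up−S_dn) = (117.2164−178.0522)/(112.1907−51.3549) = -1.0000. V = [p*·117.2164 + (1−p*)·178.0522]/1.13 = 124.0076. B = V − Δ·S = 203.0151.
(2,1): S=172.6010. Δ = (V_up−V_dn)/(S_up−S_dn) = (33.3026−117.2164)/(245.0934−112.1906) = -0.6314. V = [p*·33.3026 + (1−p*)·117.2164]/1.13 = 57.4394. B = V − Δ·S = 166.4184.
(2,2): S=377.0668. Δ = (V_up−V_dn)/(S_up−S_dn) = (0.0000−33.3026)/(535.4349−245.0934) = -0.1147. V = [p*·0.0000 + (1−p*)·33.3026]/1.13 = 11.0996. B = V − Δ·S = 54.3497.
(1,0): S=121.5500. Δ = (V_up−V_dn)/(S_up−S_dn) = (57.4394−124.0076)/(172.6010−79.0075) = -0.7112. V = [p*·57.4394 + (1−p*)·124.0076]/1.13 = 73.0182. B = V − Δ·S = 159.4704.
(1,1): S=265.5400. Δ = (V_up−V_dn)/(S_up−S_dn) = (11.0996−57.4394)/(377.0668−172.6010) = -0.2266. V = [p*·11.0996 + (1−p*)·57.4394]/1.13 = 25.2675. B = V − Δ·S = 85.4490.
(0,0): S=187.0000. Δ = (V_up−V_dn)/(S_up−S_dn) = (25.2675−73.0182)/(265.5400−121.5500) = -0.3316. V = [p*·25.2675 + (1−p*)·73.0182]/1.13 = 38.2757. B = V − Δ·S = 100.2896.
Check: Δ(0,0)·S0 + B(0,0) = 38.2757 = V0.

(0,0): Delta=-0.3316 Bond=100.2896
(1,0): Delta=-0.7112 Bond=159.4704
(1,1): Delta=-0.2266 Bond=85.4490
(2,0): Delta=-1.0000 Bond=203.0151
(2,1): Delta=-0.6314 Bond=166.4184
(2,2): Delta=-0.1147 Bond=54.3497
(3,0): Delta=-1.0000 Bond=229.4071
(3,1): Delta=-1.0000 Bond=229.4071
(3,2): Delta=-0.5295 Bond=163.0679
(3,3): Delta=0.0000 Bond=0.0000
V0=38.2757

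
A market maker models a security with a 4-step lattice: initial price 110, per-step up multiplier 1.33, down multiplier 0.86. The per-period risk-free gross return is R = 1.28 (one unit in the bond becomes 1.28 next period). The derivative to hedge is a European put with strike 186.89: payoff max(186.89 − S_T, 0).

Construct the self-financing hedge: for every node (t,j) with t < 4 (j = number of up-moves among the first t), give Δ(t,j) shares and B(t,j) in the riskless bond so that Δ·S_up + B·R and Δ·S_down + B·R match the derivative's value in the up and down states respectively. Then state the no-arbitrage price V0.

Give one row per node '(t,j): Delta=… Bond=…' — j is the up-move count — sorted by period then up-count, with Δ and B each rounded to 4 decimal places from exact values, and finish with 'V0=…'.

Under the risk-neutral measure, an up-move has probability p* = (R−d)/(u−d) = 0.8936 and values discount at R = 1.28.
Terminal payoffs: V(4,0)=126.7191, V(4,1)=93.8350, V(4,2)=42.9794, V(4,3)=0.0000, V(4,4)=0.0000
  t=3,j=0: stock 69.9662 → up 93.0550 (V=93.8350), down 60.1709 (V=126.7191). Price 76.0417; hedge Δ=-1.0000, bond B=146.0078.
  t=3,j=1: stock 108.2035 → up 143.9106 (V=42.9794), down 93.0550 (V=93.8350). Price 37.8043; hedge Δ=-1.0000, bond B=146.0078.
  t=3,j=2: stock 167.3379 → up 222.5595 (V=0.0000), down 143.9106 (V=42.9794). Price 3.5721; hedge Δ=-0.5465, bond B=95.0176.
  t=3,j=3: stock 258.7901 → up 344.1908 (V=0.0000), down 222.5595 (V=0.0000). Price 0.0000; hedge Δ=0.0000, bond B=0.0000.
  t=2,j=0: stock 81.3560 → up 108.2035 (V=37.8043), down 69.9662 (V=76.0417). Price 32.7126; hedge Δ=-1.0000, bond B=114.0686.
  t=2,j=1: stock 125.8180 → up 167.3379 (V=3.5721), down 108.2035 (V=37.8043). Price 5.6358; hedge Δ=-0.5789, bond B=78.4704.
  t=2,j=2: stock 194.5790 → up 258.7901 (V=0.0000), down 167.3379 (V=3.5721). Price 0.2969; hedge Δ=-0.0391, bond B=7.8971.
  t=1,j=0: stock 94.6000 → up 125.8180 (V=5.6358), down 81.3560 (V=32.7126). Price 6.6534; hedge Δ=-0.6090, bond B=64.2636.
  t=1,j=1: stock 146.3000 → up 194.5790 (V=0.2969), down 125.8180 (V=5.6358). Price 0.6757; hedge Δ=-0.0776, bond B=12.0351.
  t=0,j=0: stock 110.0000 → up 146.3000 (V=0.6757), down 94.6000 (V=6.6534). Price 1.0247; hedge Δ=-0.1156, bond B=13.7432.
Self-financing check: at every node Δ·S+B equals the discounted successor values.

(0,0): Delta=-0.1156 Bond=13.7432
(1,0): Delta=-0.6090 Bond=64.2636
(1,1): Delta=-0.0776 Bond=12.0351
(2,0): Delta=-1.0000 Bond=114.0686
(2,1): Delta=-0.5789 Bond=78.4704
(2,2): Delta=-0.0391 Bond=7.8971
(3,0): Delta=-1.0000 Bond=146.0078
(3,1): Delta=-1.0000 Bond=146.0078
(3,2): Delta=-0.5465 Bond=95.0176
(3,3): Delta=0.0000 Bond=0.0000
V0=1.0247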